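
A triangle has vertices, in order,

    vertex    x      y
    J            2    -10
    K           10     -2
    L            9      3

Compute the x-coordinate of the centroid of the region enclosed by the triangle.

7

Apply the shoelace formula. First the cross-terms c_i = x_i·y_{i+1} − x_{i+1}·y_i:
  96, 48, -96  ⇒  2A = 48, A = 24.
Then Σ (x_i + x_{i+1})·c_i = 1008, so x̄ = 1008 / (6·24) = 7.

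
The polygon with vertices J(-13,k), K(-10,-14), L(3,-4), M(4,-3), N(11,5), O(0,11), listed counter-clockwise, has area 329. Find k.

Write out the shoelace sum; only the two edges meeting at J involve k:
2·Area = [(0·k − (-13)·11) + ((-13)·(-14) − (-10)·k)] + 263
       = 10·k + 588 = 658
⇒ k = 7.

7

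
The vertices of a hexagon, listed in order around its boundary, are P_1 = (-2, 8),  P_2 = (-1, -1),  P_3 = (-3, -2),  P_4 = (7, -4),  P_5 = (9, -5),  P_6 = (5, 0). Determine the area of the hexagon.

Apply the shoelace formula: 2A = Σ (x_i·y_{i+1} − x_{i+1}·y_i), indices taken mod 6.
Σ = (10) + (-1) + (26) + (1) + (25) + (40) = 101
Area = |Σ|/2 = 50.5.

50.5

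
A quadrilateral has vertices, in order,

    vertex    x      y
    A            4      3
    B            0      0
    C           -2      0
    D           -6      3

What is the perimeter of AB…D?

22

|AB| = √((-4)² + (-3)²) = √25 = 5
|BC| = √((-2)² + (0)²) = √4 = 2
|CD| = √((-4)² + (3)²) = √25 = 5
|DA| = √((10)² + (0)²) = √100 = 10
Perimeter = 5 + 2 + 5 + 10 = 22.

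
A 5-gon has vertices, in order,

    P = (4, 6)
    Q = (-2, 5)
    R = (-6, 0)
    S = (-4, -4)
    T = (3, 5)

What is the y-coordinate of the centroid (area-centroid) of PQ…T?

Apply the surveyor's formula. First the cross-terms c_i = x_i·y_{i+1} − x_{i+1}·y_i:
  32, 30, 24, -8, -2  ⇒  2A = 76, A = 38.
Then Σ (y_i + y_{i+1})·c_i = 376, so ȳ = 376 / (6·38) = 94/57.

94/57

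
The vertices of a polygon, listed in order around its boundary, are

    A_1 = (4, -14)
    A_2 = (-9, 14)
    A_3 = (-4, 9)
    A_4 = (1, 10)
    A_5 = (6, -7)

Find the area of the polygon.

Apply the surveyor's formula: 2A = Σ (x_i·y_{i+1} − x_{i+1}·y_i), indices taken mod 5.
Cross-terms: -70, -25, -49, -67, -56  ⇒  Σ = -267
Area = |Σ|/2 = 133.5.

133.5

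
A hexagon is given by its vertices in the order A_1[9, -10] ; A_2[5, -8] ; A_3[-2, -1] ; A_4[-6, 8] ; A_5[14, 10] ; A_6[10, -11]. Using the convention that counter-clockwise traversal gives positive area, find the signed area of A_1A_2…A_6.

Apply the shoelace (surveyor's) formula: 2A = Σ (x_i·y_{i+1} − x_{i+1}·y_i), indices taken mod 6.
A_1→A_2: (9)(-8) − (5)(-10) = -22
A_2→A_3: (5)(-1) − (-2)(-8) = -21
A_3→A_4: (-2)(8) − (-6)(-1) = -22
A_4→A_5: (-6)(10) − (14)(8) = -172
A_5→A_6: (14)(-11) − (10)(10) = -254
A_6→A_1: (10)(-10) − (9)(-11) = -1
Σ = -492
Signed area = Σ/2 = -246 (negative ⇒ clockwise traversal).

-246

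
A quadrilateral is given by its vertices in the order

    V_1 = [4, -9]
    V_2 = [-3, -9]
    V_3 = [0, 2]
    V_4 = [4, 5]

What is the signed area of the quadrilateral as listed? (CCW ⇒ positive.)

Apply the surveyor's formula: 2A = Σ (x_i·y_{i+1} − x_{i+1}·y_i), indices taken mod 4.
Cross-terms: -63, -6, -8, -56  ⇒  Σ = -133
Signed area = Σ/2 = -66.5 (negative ⇒ clockwise traversal).

-66.5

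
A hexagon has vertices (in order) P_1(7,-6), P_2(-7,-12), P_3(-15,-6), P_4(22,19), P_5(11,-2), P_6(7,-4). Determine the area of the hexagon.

Apply Gauss's area formula: 2A = Σ (x_i·y_{i+1} − x_{i+1}·y_i), indices taken mod 6.
P_1→P_2: (7)(-12) − (-7)(-6) = -126
P_2→P_3: (-7)(-6) − (-15)(-12) = -138
P_3→P_4: (-15)(19) − (22)(-6) = -153
P_4→P_5: (22)(-2) − (11)(19) = -253
P_5→P_6: (11)(-4) − (7)(-2) = -30
P_6→P_1: (7)(-6) − (7)(-4) = -14
Σ = -714
Area = |Σ|/2 = 357.

357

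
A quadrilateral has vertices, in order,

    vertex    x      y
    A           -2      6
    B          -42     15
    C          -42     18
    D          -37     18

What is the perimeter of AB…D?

86

|AB| = √((-40)² + (9)²) = √1681 = 41
|BC| = √((0)² + (3)²) = √9 = 3
|CD| = √((5)² + (0)²) = √25 = 5
|DA| = √((35)² + (-12)²) = √1369 = 37
Perimeter = 41 + 3 + 5 + 37 = 86.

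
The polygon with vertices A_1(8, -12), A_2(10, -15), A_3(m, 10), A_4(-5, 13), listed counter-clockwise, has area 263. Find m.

15

The doubled signed area Σ (x_i y_{i+1} − x_{i+1} y_i) is linear in m.
With m=0 it equals 106; the coefficient of m is 28 (from the two edges through A_3).
So 28·m + 106 = 2·263 = 526 ⇒ m = 15.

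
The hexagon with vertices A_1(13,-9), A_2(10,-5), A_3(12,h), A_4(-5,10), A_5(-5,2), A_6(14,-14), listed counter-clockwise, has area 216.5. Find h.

6

Write out the shoelace sum; only the two edges meeting at A_3 involve h:
2·Area = [(10·h − 12·(-5)) + (12·10 − (-5)·h)] + 163
       = 15·h + 343 = 433
⇒ h = 6.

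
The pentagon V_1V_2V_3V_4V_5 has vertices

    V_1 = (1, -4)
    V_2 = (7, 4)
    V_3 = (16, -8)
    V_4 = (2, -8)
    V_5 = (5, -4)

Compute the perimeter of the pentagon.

|V_1V_2| = √((6)² + (8)²) = √100 = 10
|V_2V_3| = √((9)² + (-12)²) = √225 = 15
|V_3V_4| = √((-14)² + (0)²) = √196 = 14
|V_4V_5| = √((3)² + (4)²) = √25 = 5
|V_5V_1| = √((-4)² + (0)²) = √16 = 4
Perimeter = 10 + 15 + 14 + 5 + 4 = 48.

48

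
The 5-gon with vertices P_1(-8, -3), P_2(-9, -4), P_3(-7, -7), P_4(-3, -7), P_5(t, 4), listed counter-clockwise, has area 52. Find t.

4

The doubled signed area Σ (x_i y_{i+1} − x_{i+1} y_i) is linear in t.
With t=0 it equals 88; the coefficient of t is 4 (from the two edges through P_5).
So 4·t + 88 = 2·52 = 104 ⇒ t = 4.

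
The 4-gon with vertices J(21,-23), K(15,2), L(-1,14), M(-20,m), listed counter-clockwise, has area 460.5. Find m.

The doubled signed area Σ (x_i y_{i+1} − x_{i+1} y_i) is linear in m.
With m=0 it equals 1339; the coefficient of m is -22 (from the two edges through M).
So -22·m + 1339 = 2·460.5 = 921 ⇒ m = 19.

19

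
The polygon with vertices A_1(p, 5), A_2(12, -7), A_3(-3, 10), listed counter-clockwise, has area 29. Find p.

Write out the shoelace sum; only the two edges meeting at A_1 involve p:
2·Area = [((-3)·5 − p·10) + (p·(-7) − 12·5)] + 99
       = -17·p + 24 = 58
⇒ p = -2.

-2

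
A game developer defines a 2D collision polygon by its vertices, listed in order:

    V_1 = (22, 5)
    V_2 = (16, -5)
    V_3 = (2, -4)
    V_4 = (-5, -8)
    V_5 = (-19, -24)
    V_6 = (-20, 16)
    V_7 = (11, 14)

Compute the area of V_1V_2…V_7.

902.5

Apply the shoelace (surveyor's) formula: 2A = Σ (x_i·y_{i+1} − x_{i+1}·y_i), indices taken mod 7.
V_1→V_2: (22)(-5) − (16)(5) = -190
V_2→V_3: (16)(-4) − (2)(-5) = -54
V_3→V_4: (2)(-8) − (-5)(-4) = -36
V_4→V_5: (-5)(-24) − (-19)(-8) = -32
V_5→V_6: (-19)(16) − (-20)(-24) = -784
V_6→V_7: (-20)(14) − (11)(16) = -456
V_7→V_1: (11)(5) − (22)(14) = -253
Σ = -1805
Area = |Σ|/2 = 902.5.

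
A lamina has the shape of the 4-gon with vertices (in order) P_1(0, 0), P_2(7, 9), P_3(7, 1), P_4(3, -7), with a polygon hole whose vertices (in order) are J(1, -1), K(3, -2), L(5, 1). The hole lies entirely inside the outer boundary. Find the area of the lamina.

Outer boundary:
Σ = (0) + (-56) + (-52) + (0) = -108
Area = |Σ|/2 = 54.
Hole:
Cross-terms: 1, 13, -6  ⇒  Σ = 8
Area = |Σ|/2 = 4.
Net area = 54 − 4 = 50.

50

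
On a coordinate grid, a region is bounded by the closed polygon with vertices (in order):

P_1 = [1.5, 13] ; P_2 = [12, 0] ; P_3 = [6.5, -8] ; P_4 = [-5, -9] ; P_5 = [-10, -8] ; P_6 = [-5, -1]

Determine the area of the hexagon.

Σ = (-156) + (-96) + (-98.5) + (-50) + (-30) + (-63.5) = -494
Area = |Σ|/2 = 247.

247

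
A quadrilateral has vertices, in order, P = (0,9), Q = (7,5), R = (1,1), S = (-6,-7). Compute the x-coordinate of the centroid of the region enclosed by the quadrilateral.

8/29

Apply the shoelace formula. First the cross-terms c_i = x_i·y_{i+1} − x_{i+1}·y_i:
  -63, 2, -1, -54  ⇒  2A = -116, A = -58.
Then Σ (x_i + x_{i+1})·c_i = -96, so x̄ = -96 / (6·(-58)) = 8/29.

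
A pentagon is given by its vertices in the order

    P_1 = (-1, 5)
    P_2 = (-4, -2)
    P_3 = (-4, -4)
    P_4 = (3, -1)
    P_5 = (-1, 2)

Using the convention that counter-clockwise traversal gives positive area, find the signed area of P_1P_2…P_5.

24

Σ = (22) + (8) + (16) + (5) + (-3) = 48
Signed area = Σ/2 = 24 (positive ⇒ counter-clockwise traversal).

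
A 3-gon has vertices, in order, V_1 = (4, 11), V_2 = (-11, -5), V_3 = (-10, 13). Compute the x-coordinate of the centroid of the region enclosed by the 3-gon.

-17/3

Apply the surveyor's formula. First the cross-terms c_i = x_i·y_{i+1} − x_{i+1}·y_i:
  101, -193, -162  ⇒  2A = -254, A = -127.
Then Σ (x_i + x_{i+1})·c_i = 4318, so x̄ = 4318 / (6·(-127)) = -17/3.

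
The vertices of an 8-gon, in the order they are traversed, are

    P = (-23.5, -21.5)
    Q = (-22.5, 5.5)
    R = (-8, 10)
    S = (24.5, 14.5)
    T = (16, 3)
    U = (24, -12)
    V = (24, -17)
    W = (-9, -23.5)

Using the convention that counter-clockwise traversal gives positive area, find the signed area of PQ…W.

Apply the shoelace formula: 2A = Σ (x_i·y_{i+1} − x_{i+1}·y_i), indices taken mod 8.
P→Q: (-23.5)(5.5) − (-22.5)(-21.5) = -613
Q→R: (-22.5)(10) − (-8)(5.5) = -181
R→S: (-8)(14.5) − (24.5)(10) = -361
S→T: (24.5)(3) − (16)(14.5) = -158.5
T→U: (16)(-12) − (24)(3) = -264
U→V: (24)(-17) − (24)(-12) = -120
V→W: (24)(-23.5) − (-9)(-17) = -717
W→P: (-9)(-21.5) − (-23.5)(-23.5) = -358.75
Σ = -2773.25
Signed area = Σ/2 = -1386.625 (negative ⇒ clockwise traversal).

-1386.625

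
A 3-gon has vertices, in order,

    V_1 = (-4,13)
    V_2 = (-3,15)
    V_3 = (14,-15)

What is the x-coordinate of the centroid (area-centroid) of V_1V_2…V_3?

Apply the shoelace (surveyor's) formula. First the cross-terms c_i = x_i·y_{i+1} − x_{i+1}·y_i:
  -21, -165, 122  ⇒  2A = -64, A = -32.
Then Σ (x_i + x_{i+1})·c_i = -448, so x̄ = -448 / (6·(-32)) = 7/3.

7/3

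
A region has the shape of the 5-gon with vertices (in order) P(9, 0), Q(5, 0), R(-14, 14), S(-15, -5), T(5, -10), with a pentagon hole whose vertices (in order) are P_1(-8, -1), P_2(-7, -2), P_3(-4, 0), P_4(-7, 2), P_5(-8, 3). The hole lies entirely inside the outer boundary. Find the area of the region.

297.5

Outer boundary:
Apply the shoelace (surveyor's) formula: 2A = Σ (x_i·y_{i+1} − x_{i+1}·y_i), indices taken mod 5.
P→Q: (9)(0) − (5)(0) = 0
Q→R: (5)(14) − (-14)(0) = 70
R→S: (-14)(-5) − (-15)(14) = 280
S→T: (-15)(-10) − (5)(-5) = 175
T→P: (5)(0) − (9)(-10) = 90
Σ = 615
Area = |Σ|/2 = 307.5.
Hole:
Apply Gauss's area formula: 2A = Σ (x_i·y_{i+1} − x_{i+1}·y_i), indices taken mod 5.
Σ = (9) + (-8) + (-8) + (-5) + (32) = 20
Area = |Σ|/2 = 10.
Net area = 307.5 − 10 = 297.5.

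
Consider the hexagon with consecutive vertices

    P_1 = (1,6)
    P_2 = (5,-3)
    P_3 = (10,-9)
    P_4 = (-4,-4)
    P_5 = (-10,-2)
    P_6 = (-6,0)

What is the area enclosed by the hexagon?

102

Apply the surveyor's formula: 2A = Σ (x_i·y_{i+1} − x_{i+1}·y_i), indices taken mod 6.
Σ = (-33) + (-15) + (-76) + (-32) + (-12) + (-36) = -204
Area = |Σ|/2 = 102.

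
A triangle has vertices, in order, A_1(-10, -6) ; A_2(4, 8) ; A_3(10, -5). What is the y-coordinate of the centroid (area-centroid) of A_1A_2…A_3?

-1

Apply the surveyor's formula. First the cross-terms c_i = x_i·y_{i+1} − x_{i+1}·y_i:
  -56, -100, -110  ⇒  2A = -266, A = -133.
Then Σ (y_i + y_{i+1})·c_i = 798, so ȳ = 798 / (6·(-133)) = -1.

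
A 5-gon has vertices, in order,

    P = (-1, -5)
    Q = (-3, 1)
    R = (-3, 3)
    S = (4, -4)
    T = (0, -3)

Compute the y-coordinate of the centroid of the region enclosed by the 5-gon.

-4/3

Apply Gauss's area formula. First the cross-terms c_i = x_i·y_{i+1} − x_{i+1}·y_i:
  -16, -6, 0, -12, -3  ⇒  2A = -37, A = -18.5.
Then Σ (y_i + y_{i+1})·c_i = 148, so ȳ = 148 / (6·(-18.5)) = -4/3.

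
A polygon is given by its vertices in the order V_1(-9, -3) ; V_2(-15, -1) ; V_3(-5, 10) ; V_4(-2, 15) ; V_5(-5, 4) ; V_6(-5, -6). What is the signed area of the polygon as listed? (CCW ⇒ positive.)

-84

Apply Gauss's area formula: 2A = Σ (x_i·y_{i+1} − x_{i+1}·y_i), indices taken mod 6.
V_1→V_2: (-9)(-1) − (-15)(-3) = -36
V_2→V_3: (-15)(10) − (-5)(-1) = -155
V_3→V_4: (-5)(15) − (-2)(10) = -55
V_4→V_5: (-2)(4) − (-5)(15) = 67
V_5→V_6: (-5)(-6) − (-5)(4) = 50
V_6→V_1: (-5)(-3) − (-9)(-6) = -39
Σ = -168
Signed area = Σ/2 = -84 (negative ⇒ clockwise traversal).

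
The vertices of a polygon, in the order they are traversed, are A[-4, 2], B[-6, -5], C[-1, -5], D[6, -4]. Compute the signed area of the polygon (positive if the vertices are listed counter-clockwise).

Apply the surveyor's formula: 2A = Σ (x_i·y_{i+1} − x_{i+1}·y_i), indices taken mod 4.
Σ = (32) + (25) + (34) + (-4) = 87
Signed area = Σ/2 = 43.5 (positive ⇒ counter-clockwise traversal).

43.5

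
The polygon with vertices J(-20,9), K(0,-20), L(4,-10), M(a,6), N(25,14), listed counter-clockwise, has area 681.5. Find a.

21

Write out the shoelace sum; only the two edges meeting at M involve a:
2·Area = [(4·6 − a·(-10)) + (a·14 − 25·6)] + 985
       = 24·a + 859 = 1363
⇒ a = 21.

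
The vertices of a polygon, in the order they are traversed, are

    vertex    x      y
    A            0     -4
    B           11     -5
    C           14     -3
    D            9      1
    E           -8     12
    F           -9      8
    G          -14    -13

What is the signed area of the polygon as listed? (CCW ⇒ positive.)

Σ = (44) + (37) + (41) + (116) + (44) + (229) + (56) = 567
Signed area = Σ/2 = 283.5 (positive ⇒ counter-clockwise traversal).

283.5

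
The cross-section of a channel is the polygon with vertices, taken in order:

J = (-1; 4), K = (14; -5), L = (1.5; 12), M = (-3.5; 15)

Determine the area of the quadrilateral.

95

Apply the shoelace formula: 2A = Σ (x_i·y_{i+1} − x_{i+1}·y_i), indices taken mod 4.
Σ = (-51) + (175.5) + (64.5) + (1) = 190
Area = |Σ|/2 = 95.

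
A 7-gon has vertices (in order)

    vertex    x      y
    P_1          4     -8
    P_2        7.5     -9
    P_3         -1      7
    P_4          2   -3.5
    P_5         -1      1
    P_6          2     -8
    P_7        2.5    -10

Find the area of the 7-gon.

Apply the shoelace (surveyor's) formula: 2A = Σ (x_i·y_{i+1} − x_{i+1}·y_i), indices taken mod 7.
Σ = (24) + (43.5) + (-10.5) + (-1.5) + (6) + (0) + (20) = 81.5
Area = |Σ|/2 = 40.75.

40.75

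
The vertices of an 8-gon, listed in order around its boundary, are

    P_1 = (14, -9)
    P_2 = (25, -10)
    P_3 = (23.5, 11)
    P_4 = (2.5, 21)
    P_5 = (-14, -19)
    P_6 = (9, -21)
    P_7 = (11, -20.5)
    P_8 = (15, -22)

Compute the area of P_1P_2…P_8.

1028.75

Apply Gauss's area formula: 2A = Σ (x_i·y_{i+1} − x_{i+1}·y_i), indices taken mod 8.
P_1→P_2: (14)(-10) − (25)(-9) = 85
P_2→P_3: (25)(11) − (23.5)(-10) = 510
P_3→P_4: (23.5)(21) − (2.5)(11) = 466
P_4→P_5: (2.5)(-19) − (-14)(21) = 246.5
P_5→P_6: (-14)(-21) − (9)(-19) = 465
P_6→P_7: (9)(-20.5) − (11)(-21) = 46.5
P_7→P_8: (11)(-22) − (15)(-20.5) = 65.5
P_8→P_1: (15)(-9) − (14)(-22) = 173
Σ = 2057.5
Area = |Σ|/2 = 1028.75.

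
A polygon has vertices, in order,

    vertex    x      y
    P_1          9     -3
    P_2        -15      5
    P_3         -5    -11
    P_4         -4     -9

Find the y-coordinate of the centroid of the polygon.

Apply Gauss's area formula. First the cross-terms c_i = x_i·y_{i+1} − x_{i+1}·y_i:
  0, 190, 1, 93  ⇒  2A = 284, A = 142.
Then Σ (y_i + y_{i+1})·c_i = -2276, so ȳ = -2276 / (6·142) = -569/213.

-569/213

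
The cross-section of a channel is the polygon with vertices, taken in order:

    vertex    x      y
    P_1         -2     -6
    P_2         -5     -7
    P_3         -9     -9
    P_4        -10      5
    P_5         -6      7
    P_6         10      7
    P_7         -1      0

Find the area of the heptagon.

154

Apply the shoelace (surveyor's) formula: 2A = Σ (x_i·y_{i+1} − x_{i+1}·y_i), indices taken mod 7.
P_1→P_2: (-2)(-7) − (-5)(-6) = -16
P_2→P_3: (-5)(-9) − (-9)(-7) = -18
P_3→P_4: (-9)(5) − (-10)(-9) = -135
P_4→P_5: (-10)(7) − (-6)(5) = -40
P_5→P_6: (-6)(7) − (10)(7) = -112
P_6→P_7: (10)(0) − (-1)(7) = 7
P_7→P_1: (-1)(-6) − (-2)(0) = 6
Σ = -308
Area = |Σ|/2 = 154.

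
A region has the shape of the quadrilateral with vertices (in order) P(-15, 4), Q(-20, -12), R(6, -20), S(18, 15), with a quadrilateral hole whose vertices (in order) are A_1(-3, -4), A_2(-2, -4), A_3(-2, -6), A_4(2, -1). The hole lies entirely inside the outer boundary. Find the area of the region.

734

Outer boundary:
Σ = (260) + (472) + (450) + (297) = 1479
Area = |Σ|/2 = 739.5.
Hole:
Apply Gauss's area formula: 2A = Σ (x_i·y_{i+1} − x_{i+1}·y_i), indices taken mod 4.
Σ = (4) + (4) + (14) + (-11) = 11
Area = |Σ|/2 = 5.5.
Net area = 739.5 − 5.5 = 734.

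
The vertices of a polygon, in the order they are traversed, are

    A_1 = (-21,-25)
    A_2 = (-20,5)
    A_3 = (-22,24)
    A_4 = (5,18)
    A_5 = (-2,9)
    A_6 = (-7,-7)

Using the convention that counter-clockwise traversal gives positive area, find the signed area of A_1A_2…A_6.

-652.5

Apply the surveyor's formula: 2A = Σ (x_i·y_{i+1} − x_{i+1}·y_i), indices taken mod 6.
Cross-terms: -605, -370, -516, 81, 77, 28  ⇒  Σ = -1305
Signed area = Σ/2 = -652.5 (negative ⇒ clockwise traversal).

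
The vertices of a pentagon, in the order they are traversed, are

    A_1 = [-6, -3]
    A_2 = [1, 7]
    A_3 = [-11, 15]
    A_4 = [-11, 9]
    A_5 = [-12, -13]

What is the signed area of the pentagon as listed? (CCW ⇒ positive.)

164

Apply the shoelace (surveyor's) formula: 2A = Σ (x_i·y_{i+1} − x_{i+1}·y_i), indices taken mod 5.
A_1→A_2: (-6)(7) − (1)(-3) = -39
A_2→A_3: (1)(15) − (-11)(7) = 92
A_3→A_4: (-11)(9) − (-11)(15) = 66
A_4→A_5: (-11)(-13) − (-12)(9) = 251
A_5→A_1: (-12)(-3) − (-6)(-13) = -42
Σ = 328
Signed area = Σ/2 = 164 (positive ⇒ counter-clockwise traversal).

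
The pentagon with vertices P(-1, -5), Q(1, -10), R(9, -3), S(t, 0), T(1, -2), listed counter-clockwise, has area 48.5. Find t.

The doubled signed area Σ (x_i y_{i+1} − x_{i+1} y_i) is linear in t.
With t=0 it equals 95; the coefficient of t is 1 (from the two edges through S).
So 1·t + 95 = 2·48.5 = 97 ⇒ t = 2.

2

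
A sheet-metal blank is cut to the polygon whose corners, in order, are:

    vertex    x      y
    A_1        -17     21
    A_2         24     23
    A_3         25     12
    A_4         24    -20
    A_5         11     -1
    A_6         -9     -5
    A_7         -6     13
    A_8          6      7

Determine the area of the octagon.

Apply the shoelace formula: 2A = Σ (x_i·y_{i+1} − x_{i+1}·y_i), indices taken mod 8.
Cross-terms: -895, -287, -788, 196, -64, -147, -120, 245  ⇒  Σ = -1860
Area = |Σ|/2 = 930.

930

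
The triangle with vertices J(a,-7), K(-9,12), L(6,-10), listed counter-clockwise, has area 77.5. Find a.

Write out the shoelace sum; only the two edges meeting at J involve a:
2·Area = [(6·(-7) − a·(-10)) + (a·12 − (-9)·(-7))] + 18
       = 22·a + -87 = 155
⇒ a = 11.

11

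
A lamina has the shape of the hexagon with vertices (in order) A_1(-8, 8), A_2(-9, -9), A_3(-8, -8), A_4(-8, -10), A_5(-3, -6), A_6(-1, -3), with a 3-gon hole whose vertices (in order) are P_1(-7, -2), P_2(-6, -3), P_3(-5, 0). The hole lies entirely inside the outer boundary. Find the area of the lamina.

Outer boundary:
Σ = (144) + (0) + (16) + (18) + (3) + (-32) = 149
Area = |Σ|/2 = 74.5.
Hole:
Apply the shoelace (surveyor's) formula: 2A = Σ (x_i·y_{i+1} − x_{i+1}·y_i), indices taken mod 3.
P_1→P_2: (-7)(-3) − (-6)(-2) = 9
P_2→P_3: (-6)(0) − (-5)(-3) = -15
P_3→P_1: (-5)(-2) − (-7)(0) = 10
Σ = 4
Area = |Σ|/2 = 2.
Net area = 74.5 − 2 = 72.5.

72.5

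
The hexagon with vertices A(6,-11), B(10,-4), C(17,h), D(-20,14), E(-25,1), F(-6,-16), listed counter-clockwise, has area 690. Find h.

3

The doubled signed area Σ (x_i y_{i+1} − x_{i+1} y_i) is linear in h.
With h=0 it equals 1290; the coefficient of h is 30 (from the two edges through C).
So 30·h + 1290 = 2·690 = 1380 ⇒ h = 3.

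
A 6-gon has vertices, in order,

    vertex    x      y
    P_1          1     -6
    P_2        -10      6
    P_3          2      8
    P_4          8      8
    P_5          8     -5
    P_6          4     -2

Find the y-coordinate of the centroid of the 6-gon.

Apply the surveyor's formula. First the cross-terms c_i = x_i·y_{i+1} − x_{i+1}·y_i:
  -54, -92, -48, -104, 4, -22  ⇒  2A = -316, A = -158.
Then Σ (y_i + y_{i+1})·c_i = -2220, so ȳ = -2220 / (6·(-158)) = 185/79.

185/79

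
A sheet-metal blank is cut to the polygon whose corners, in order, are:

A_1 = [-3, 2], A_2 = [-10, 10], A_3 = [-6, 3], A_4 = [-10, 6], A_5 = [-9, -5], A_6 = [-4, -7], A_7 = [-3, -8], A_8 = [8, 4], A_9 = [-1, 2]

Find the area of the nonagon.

A_1→A_2: (-3)(10) − (-10)(2) = -10
A_2→A_3: (-10)(3) − (-6)(10) = 30
A_3→A_4: (-6)(6) − (-10)(3) = -6
A_4→A_5: (-10)(-5) − (-9)(6) = 104
A_5→A_6: (-9)(-7) − (-4)(-5) = 43
A_6→A_7: (-4)(-8) − (-3)(-7) = 11
A_7→A_8: (-3)(4) − (8)(-8) = 52
A_8→A_9: (8)(2) − (-1)(4) = 20
A_9→A_1: (-1)(2) − (-3)(2) = 4
Σ = 248
Area = |Σ|/2 = 124.

124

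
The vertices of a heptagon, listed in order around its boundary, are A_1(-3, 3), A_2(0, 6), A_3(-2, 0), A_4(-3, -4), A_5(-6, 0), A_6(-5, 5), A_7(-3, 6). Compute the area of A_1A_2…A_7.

Apply the shoelace formula: 2A = Σ (x_i·y_{i+1} − x_{i+1}·y_i), indices taken mod 7.
Σ = (-18) + (12) + (8) + (-24) + (-30) + (-15) + (9) = -58
Area = |Σ|/2 = 29.

29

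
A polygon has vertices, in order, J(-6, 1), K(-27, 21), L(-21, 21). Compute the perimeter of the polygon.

60

|JK| = √((-21)² + (20)²) = √841 = 29
|KL| = √((6)² + (0)²) = √36 = 6
|LJ| = √((15)² + (-20)²) = √625 = 25
Perimeter = 29 + 6 + 25 = 60.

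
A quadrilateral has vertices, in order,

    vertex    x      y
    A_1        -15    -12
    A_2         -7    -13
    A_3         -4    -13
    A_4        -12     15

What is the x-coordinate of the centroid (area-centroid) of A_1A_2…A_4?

-1042/101

Apply the shoelace formula. First the cross-terms c_i = x_i·y_{i+1} − x_{i+1}·y_i:
  111, 39, -216, 369  ⇒  2A = 303, A = 151.5.
Then Σ (x_i + x_{i+1})·c_i = -9378, so x̄ = -9378 / (6·151.5) = -1042/101.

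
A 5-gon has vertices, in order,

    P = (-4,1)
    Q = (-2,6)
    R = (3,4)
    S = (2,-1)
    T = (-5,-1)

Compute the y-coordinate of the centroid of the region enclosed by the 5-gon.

433/225

Apply the surveyor's formula. First the cross-terms c_i = x_i·y_{i+1} − x_{i+1}·y_i:
  -22, -26, -11, -7, -9  ⇒  2A = -75, A = -37.5.
Then Σ (y_i + y_{i+1})·c_i = -433, so ȳ = -433 / (6·(-37.5)) = 433/225.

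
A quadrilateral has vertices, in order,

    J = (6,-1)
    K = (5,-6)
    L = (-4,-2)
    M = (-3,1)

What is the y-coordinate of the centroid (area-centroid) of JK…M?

Apply the shoelace formula. First the cross-terms c_i = x_i·y_{i+1} − x_{i+1}·y_i:
  -31, -34, -10, -3  ⇒  2A = -78, A = -39.
Then Σ (y_i + y_{i+1})·c_i = 499, so ȳ = 499 / (6·(-39)) = -499/234.

-499/234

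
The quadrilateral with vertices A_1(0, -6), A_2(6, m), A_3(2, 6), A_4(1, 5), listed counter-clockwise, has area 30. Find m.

The doubled signed area Σ (x_i y_{i+1} − x_{i+1} y_i) is linear in m.
With m=0 it equals 70; the coefficient of m is -2 (from the two edges through A_2).
So -2·m + 70 = 2·30 = 60 ⇒ m = 5.

5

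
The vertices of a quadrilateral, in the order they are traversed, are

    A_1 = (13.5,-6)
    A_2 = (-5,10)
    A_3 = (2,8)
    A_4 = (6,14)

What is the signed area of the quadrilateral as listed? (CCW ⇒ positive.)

-100

Apply the surveyor's formula: 2A = Σ (x_i·y_{i+1} − x_{i+1}·y_i), indices taken mod 4.
Σ = (105) + (-60) + (-20) + (-225) = -200
Signed area = Σ/2 = -100 (negative ⇒ clockwise traversal).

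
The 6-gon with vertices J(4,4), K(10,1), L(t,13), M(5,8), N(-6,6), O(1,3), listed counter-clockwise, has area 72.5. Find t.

The doubled signed area Σ (x_i y_{i+1} − x_{i+1} y_i) is linear in t.
With t=0 it equals 75; the coefficient of t is 7 (from the two edges through L).
So 7·t + 75 = 2·72.5 = 145 ⇒ t = 10.

10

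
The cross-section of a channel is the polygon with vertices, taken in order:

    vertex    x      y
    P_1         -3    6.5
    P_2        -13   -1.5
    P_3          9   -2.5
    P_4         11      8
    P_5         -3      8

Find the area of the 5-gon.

Σ = (89) + (46) + (99.5) + (112) + (4.5) = 351
Area = |Σ|/2 = 175.5.

175.5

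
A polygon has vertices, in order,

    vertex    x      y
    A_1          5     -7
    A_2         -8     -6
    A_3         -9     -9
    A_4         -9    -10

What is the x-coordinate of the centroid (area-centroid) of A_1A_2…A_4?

-331/81

Apply the shoelace (surveyor's) formula. First the cross-terms c_i = x_i·y_{i+1} − x_{i+1}·y_i:
  -86, 18, 9, 113  ⇒  2A = 54, A = 27.
Then Σ (x_i + x_{i+1})·c_i = -662, so x̄ = -662 / (6·27) = -331/81.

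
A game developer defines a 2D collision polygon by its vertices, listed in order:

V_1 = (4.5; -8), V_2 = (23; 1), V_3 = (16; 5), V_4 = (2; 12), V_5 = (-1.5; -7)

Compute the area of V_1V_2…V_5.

V_1→V_2: (4.5)(1) − (23)(-8) = 188.5
V_2→V_3: (23)(5) − (16)(1) = 99
V_3→V_4: (16)(12) − (2)(5) = 182
V_4→V_5: (2)(-7) − (-1.5)(12) = 4
V_5→V_1: (-1.5)(-8) − (4.5)(-7) = 43.5
Σ = 517
Area = |Σ|/2 = 258.5.

258.5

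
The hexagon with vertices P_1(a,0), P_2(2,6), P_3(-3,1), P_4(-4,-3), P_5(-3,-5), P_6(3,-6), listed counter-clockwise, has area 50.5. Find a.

Write out the shoelace sum; only the two edges meeting at P_1 involve a:
2·Area = [(3·0 − a·(-6)) + (a·6 − 2·0)] + 77
       = 12·a + 77 = 101
⇒ a = 2.

2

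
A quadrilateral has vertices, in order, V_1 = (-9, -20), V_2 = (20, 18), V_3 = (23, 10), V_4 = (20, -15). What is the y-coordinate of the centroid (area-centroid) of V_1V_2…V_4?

Apply Gauss's area formula. First the cross-terms c_i = x_i·y_{i+1} − x_{i+1}·y_i:
  238, -214, -545, -535  ⇒  2A = -1056, A = -528.
Then Σ (y_i + y_{i+1})·c_i = 14982, so ȳ = 14982 / (6·(-528)) = -227/48.

-227/48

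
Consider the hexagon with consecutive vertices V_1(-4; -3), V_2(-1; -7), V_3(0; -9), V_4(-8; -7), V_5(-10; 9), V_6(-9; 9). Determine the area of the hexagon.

V_1→V_2: (-4)(-7) − (-1)(-3) = 25
V_2→V_3: (-1)(-9) − (0)(-7) = 9
V_3→V_4: (0)(-7) − (-8)(-9) = -72
V_4→V_5: (-8)(9) − (-10)(-7) = -142
V_5→V_6: (-10)(9) − (-9)(9) = -9
V_6→V_1: (-9)(-3) − (-4)(9) = 63
Σ = -126
Area = |Σ|/2 = 63.

63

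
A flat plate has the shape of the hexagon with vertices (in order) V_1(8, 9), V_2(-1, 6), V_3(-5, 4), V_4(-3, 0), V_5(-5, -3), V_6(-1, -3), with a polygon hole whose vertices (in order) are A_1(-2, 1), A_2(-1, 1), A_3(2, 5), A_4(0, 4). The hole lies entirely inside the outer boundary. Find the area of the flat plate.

Outer boundary:
Apply Gauss's area formula: 2A = Σ (x_i·y_{i+1} − x_{i+1}·y_i), indices taken mod 6.
Σ = (57) + (26) + (12) + (9) + (12) + (15) = 131
Area = |Σ|/2 = 65.5.
Hole:
Apply Gauss's area formula: 2A = Σ (x_i·y_{i+1} − x_{i+1}·y_i), indices taken mod 4.
Cross-terms: -1, -7, 8, 8  ⇒  Σ = 8
Area = |Σ|/2 = 4.
Net area = 65.5 − 4 = 61.5.

61.5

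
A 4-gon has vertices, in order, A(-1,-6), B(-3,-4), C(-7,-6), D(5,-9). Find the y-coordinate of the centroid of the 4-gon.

Apply the shoelace formula. First the cross-terms c_i = x_i·y_{i+1} − x_{i+1}·y_i:
  -14, -10, 93, -39  ⇒  2A = 30, A = 15.
Then Σ (y_i + y_{i+1})·c_i = -570, so ȳ = -570 / (6·15) = -19/3.

-19/3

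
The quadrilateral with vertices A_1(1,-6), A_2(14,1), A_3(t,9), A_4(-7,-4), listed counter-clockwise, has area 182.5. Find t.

The doubled signed area Σ (x_i y_{i+1} − x_{i+1} y_i) is linear in t.
With t=0 it equals 320; the coefficient of t is -5 (from the two edges through A_3).
So -5·t + 320 = 2·182.5 = 365 ⇒ t = -9.

-9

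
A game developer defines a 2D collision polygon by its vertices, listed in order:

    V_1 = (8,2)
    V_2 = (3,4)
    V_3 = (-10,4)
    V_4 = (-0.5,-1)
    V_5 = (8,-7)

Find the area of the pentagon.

86.75

Apply Gauss's area formula: 2A = Σ (x_i·y_{i+1} − x_{i+1}·y_i), indices taken mod 5.
Σ = (26) + (52) + (12) + (11.5) + (72) = 173.5
Area = |Σ|/2 = 86.75.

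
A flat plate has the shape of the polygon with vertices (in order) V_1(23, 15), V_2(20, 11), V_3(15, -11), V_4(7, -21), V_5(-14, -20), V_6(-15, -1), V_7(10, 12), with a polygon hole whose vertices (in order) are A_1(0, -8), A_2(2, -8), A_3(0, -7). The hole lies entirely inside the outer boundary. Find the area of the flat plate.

842

Outer boundary:
Apply the surveyor's formula: 2A = Σ (x_i·y_{i+1} − x_{i+1}·y_i), indices taken mod 7.
Σ = (-47) + (-385) + (-238) + (-434) + (-286) + (-170) + (-126) = -1686
Area = |Σ|/2 = 843.
Hole:
Apply the surveyor's formula: 2A = Σ (x_i·y_{i+1} − x_{i+1}·y_i), indices taken mod 3.
Σ = (16) + (-14) + (0) = 2
Area = |Σ|/2 = 1.
Net area = 843 − 1 = 842.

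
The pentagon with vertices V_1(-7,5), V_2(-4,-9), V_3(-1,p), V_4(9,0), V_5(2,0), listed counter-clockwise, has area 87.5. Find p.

-7

The doubled signed area Σ (x_i y_{i+1} − x_{i+1} y_i) is linear in p.
With p=0 it equals 84; the coefficient of p is -13 (from the two edges through V_3).
So -13·p + 84 = 2·87.5 = 175 ⇒ p = -7.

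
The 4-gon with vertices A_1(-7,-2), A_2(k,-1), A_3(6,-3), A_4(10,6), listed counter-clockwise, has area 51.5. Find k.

-2

The doubled signed area Σ (x_i y_{i+1} − x_{i+1} y_i) is linear in k.
With k=0 it equals 101; the coefficient of k is -1 (from the two edges through A_2).
So -1·k + 101 = 2·51.5 = 103 ⇒ k = -2.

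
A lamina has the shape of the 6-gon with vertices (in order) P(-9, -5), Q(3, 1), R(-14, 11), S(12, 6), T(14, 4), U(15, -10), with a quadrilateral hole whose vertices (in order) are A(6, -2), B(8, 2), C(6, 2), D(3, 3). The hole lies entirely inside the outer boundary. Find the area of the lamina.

Outer boundary:
Σ = (6) + (47) + (-216) + (-36) + (-200) + (-165) = -564
Area = |Σ|/2 = 282.
Hole:
Apply Gauss's area formula: 2A = Σ (x_i·y_{i+1} − x_{i+1}·y_i), indices taken mod 4.
Cross-terms: 28, 4, 12, -24  ⇒  Σ = 20
Area = |Σ|/2 = 10.
Net area = 282 − 10 = 272.

272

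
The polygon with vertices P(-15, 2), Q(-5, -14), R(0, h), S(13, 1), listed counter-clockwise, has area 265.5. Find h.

Write out the shoelace sum; only the two edges meeting at R involve h:
2·Area = [((-5)·h − 0·(-14)) + (0·1 − 13·h)] + 261
       = -18·h + 261 = 531
⇒ h = -15.

-15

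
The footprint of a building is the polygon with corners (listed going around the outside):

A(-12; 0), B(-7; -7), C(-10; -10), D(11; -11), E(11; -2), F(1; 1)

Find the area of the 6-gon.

214

Apply Gauss's area formula: 2A = Σ (x_i·y_{i+1} − x_{i+1}·y_i), indices taken mod 6.
Σ = (84) + (0) + (220) + (99) + (13) + (12) = 428
Area = |Σ|/2 = 214.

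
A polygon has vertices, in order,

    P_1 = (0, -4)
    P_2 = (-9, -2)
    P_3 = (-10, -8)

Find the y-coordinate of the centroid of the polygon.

Apply the surveyor's formula. First the cross-terms c_i = x_i·y_{i+1} − x_{i+1}·y_i:
  -36, 52, 40  ⇒  2A = 56, A = 28.
Then Σ (y_i + y_{i+1})·c_i = -784, so ȳ = -784 / (6·28) = -14/3.

-14/3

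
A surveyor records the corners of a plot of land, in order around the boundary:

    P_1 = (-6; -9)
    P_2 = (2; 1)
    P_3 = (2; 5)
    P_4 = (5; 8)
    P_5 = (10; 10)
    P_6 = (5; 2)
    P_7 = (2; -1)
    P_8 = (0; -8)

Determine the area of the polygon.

P_1→P_2: (-6)(1) − (2)(-9) = 12
P_2→P_3: (2)(5) − (2)(1) = 8
P_3→P_4: (2)(8) − (5)(5) = -9
P_4→P_5: (5)(10) − (10)(8) = -30
P_5→P_6: (10)(2) − (5)(10) = -30
P_6→P_7: (5)(-1) − (2)(2) = -9
P_7→P_8: (2)(-8) − (0)(-1) = -16
P_8→P_1: (0)(-9) − (-6)(-8) = -48
Σ = -122
Area = |Σ|/2 = 61.

61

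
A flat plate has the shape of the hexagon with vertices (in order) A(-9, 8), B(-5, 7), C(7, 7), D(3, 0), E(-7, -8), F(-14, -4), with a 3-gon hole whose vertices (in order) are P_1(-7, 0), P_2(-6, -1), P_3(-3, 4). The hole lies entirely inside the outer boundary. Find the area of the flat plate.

188

Outer boundary:
Apply the shoelace (surveyor's) formula: 2A = Σ (x_i·y_{i+1} − x_{i+1}·y_i), indices taken mod 6.
Σ = (-23) + (-84) + (-21) + (-24) + (-84) + (-148) = -384
Area = |Σ|/2 = 192.
Hole:
Apply Gauss's area formula: 2A = Σ (x_i·y_{i+1} − x_{i+1}·y_i), indices taken mod 3.
P_1→P_2: (-7)(-1) − (-6)(0) = 7
P_2→P_3: (-6)(4) − (-3)(-1) = -27
P_3→P_1: (-3)(0) − (-7)(4) = 28
Σ = 8
Area = |Σ|/2 = 4.
Net area = 192 − 4 = 188.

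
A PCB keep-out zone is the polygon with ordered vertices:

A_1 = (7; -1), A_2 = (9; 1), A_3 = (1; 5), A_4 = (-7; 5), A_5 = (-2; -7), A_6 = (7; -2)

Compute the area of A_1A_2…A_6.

109.5

Cross-terms: 16, 44, 40, 59, 53, 7  ⇒  Σ = 219
Area = |Σ|/2 = 109.5.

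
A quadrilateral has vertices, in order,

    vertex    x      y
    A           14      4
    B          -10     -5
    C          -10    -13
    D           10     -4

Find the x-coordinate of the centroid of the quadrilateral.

Apply the surveyor's formula. First the cross-terms c_i = x_i·y_{i+1} − x_{i+1}·y_i:
  -30, 80, 170, 96  ⇒  2A = 316, A = 158.
Then Σ (x_i + x_{i+1})·c_i = 584, so x̄ = 584 / (6·158) = 146/237.

146/237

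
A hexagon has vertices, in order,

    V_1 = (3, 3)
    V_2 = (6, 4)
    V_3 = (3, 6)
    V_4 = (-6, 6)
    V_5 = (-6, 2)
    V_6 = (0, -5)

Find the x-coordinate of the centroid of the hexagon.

-1

Apply the surveyor's formula. First the cross-terms c_i = x_i·y_{i+1} − x_{i+1}·y_i:
  -6, 24, 54, 24, 30, 15  ⇒  2A = 141, A = 70.5.
Then Σ (x_i + x_{i+1})·c_i = -423, so x̄ = -423 / (6·70.5) = -1.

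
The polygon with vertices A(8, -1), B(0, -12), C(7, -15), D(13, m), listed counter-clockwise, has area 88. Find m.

-6

The doubled signed area Σ (x_i y_{i+1} − x_{i+1} y_i) is linear in m.
With m=0 it equals 170; the coefficient of m is -1 (from the two edges through D).
So -1·m + 170 = 2·88 = 176 ⇒ m = -6.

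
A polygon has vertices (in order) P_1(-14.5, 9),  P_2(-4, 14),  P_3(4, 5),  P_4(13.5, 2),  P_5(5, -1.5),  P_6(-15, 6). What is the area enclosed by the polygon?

186.625

Apply Gauss's area formula: 2A = Σ (x_i·y_{i+1} − x_{i+1}·y_i), indices taken mod 6.
Σ = (-167) + (-76) + (-59.5) + (-30.25) + (7.5) + (-48) = -373.25
Area = |Σ|/2 = 186.625.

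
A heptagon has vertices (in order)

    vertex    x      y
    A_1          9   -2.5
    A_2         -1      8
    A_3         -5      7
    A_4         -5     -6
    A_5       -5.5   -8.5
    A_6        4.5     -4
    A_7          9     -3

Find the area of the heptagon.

Apply the surveyor's formula: 2A = Σ (x_i·y_{i+1} − x_{i+1}·y_i), indices taken mod 7.
A_1→A_2: (9)(8) − (-1)(-2.5) = 69.5
A_2→A_3: (-1)(7) − (-5)(8) = 33
A_3→A_4: (-5)(-6) − (-5)(7) = 65
A_4→A_5: (-5)(-8.5) − (-5.5)(-6) = 9.5
A_5→A_6: (-5.5)(-4) − (4.5)(-8.5) = 60.25
A_6→A_7: (4.5)(-3) − (9)(-4) = 22.5
A_7→A_1: (9)(-2.5) − (9)(-3) = 4.5
Σ = 264.25
Area = |Σ|/2 = 132.125.

132.125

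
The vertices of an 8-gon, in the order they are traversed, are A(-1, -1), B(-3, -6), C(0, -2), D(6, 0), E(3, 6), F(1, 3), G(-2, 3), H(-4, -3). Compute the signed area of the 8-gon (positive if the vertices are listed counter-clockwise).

44

Apply the shoelace formula: 2A = Σ (x_i·y_{i+1} − x_{i+1}·y_i), indices taken mod 8.
Σ = (3) + (6) + (12) + (36) + (3) + (9) + (18) + (1) = 88
Signed area = Σ/2 = 44 (positive ⇒ counter-clockwise traversal).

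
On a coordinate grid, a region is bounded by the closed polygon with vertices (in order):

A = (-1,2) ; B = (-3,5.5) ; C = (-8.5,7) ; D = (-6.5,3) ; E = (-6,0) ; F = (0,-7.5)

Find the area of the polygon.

50.875

A→B: (-1)(5.5) − (-3)(2) = 0.5
B→C: (-3)(7) − (-8.5)(5.5) = 25.75
C→D: (-8.5)(3) − (-6.5)(7) = 20
D→E: (-6.5)(0) − (-6)(3) = 18
E→F: (-6)(-7.5) − (0)(0) = 45
F→A: (0)(2) − (-1)(-7.5) = -7.5
Σ = 101.75
Area = |Σ|/2 = 50.875.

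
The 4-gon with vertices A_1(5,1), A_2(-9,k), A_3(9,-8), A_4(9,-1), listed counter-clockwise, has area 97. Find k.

The doubled signed area Σ (x_i y_{i+1} − x_{i+1} y_i) is linear in k.
With k=0 it equals 158; the coefficient of k is -4 (from the two edges through A_2).
So -4·k + 158 = 2·97 = 194 ⇒ k = -9.

-9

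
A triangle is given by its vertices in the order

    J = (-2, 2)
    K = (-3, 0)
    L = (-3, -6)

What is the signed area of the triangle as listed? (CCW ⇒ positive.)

Apply the shoelace formula: 2A = Σ (x_i·y_{i+1} − x_{i+1}·y_i), indices taken mod 3.
Σ = (6) + (18) + (-18) = 6
Signed area = Σ/2 = 3 (positive ⇒ counter-clockwise traversal).

3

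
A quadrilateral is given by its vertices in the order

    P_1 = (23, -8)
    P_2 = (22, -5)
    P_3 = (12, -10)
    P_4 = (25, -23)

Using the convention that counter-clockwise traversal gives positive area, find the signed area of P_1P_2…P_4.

Apply the shoelace formula: 2A = Σ (x_i·y_{i+1} − x_{i+1}·y_i), indices taken mod 4.
Σ = (61) + (-160) + (-26) + (329) = 204
Signed area = Σ/2 = 102 (positive ⇒ counter-clockwise traversal).

102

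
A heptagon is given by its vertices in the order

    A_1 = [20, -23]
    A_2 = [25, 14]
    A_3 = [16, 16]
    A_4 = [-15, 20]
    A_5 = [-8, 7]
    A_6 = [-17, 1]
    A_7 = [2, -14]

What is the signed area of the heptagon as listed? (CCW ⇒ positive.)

Apply the shoelace formula: 2A = Σ (x_i·y_{i+1} − x_{i+1}·y_i), indices taken mod 7.
A_1→A_2: (20)(14) − (25)(-23) = 855
A_2→A_3: (25)(16) − (16)(14) = 176
A_3→A_4: (16)(20) − (-15)(16) = 560
A_4→A_5: (-15)(7) − (-8)(20) = 55
A_5→A_6: (-8)(1) − (-17)(7) = 111
A_6→A_7: (-17)(-14) − (2)(1) = 236
A_7→A_1: (2)(-23) − (20)(-14) = 234
Σ = 2227
Signed area = Σ/2 = 1113.5 (positive ⇒ counter-clockwise traversal).

1113.5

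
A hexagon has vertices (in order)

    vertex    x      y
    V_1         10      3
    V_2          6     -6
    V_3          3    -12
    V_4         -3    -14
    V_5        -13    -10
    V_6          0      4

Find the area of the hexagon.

V_1→V_2: (10)(-6) − (6)(3) = -78
V_2→V_3: (6)(-12) − (3)(-6) = -54
V_3→V_4: (3)(-14) − (-3)(-12) = -78
V_4→V_5: (-3)(-10) − (-13)(-14) = -152
V_5→V_6: (-13)(4) − (0)(-10) = -52
V_6→V_1: (0)(3) − (10)(4) = -40
Σ = -454
Area = |Σ|/2 = 227.

227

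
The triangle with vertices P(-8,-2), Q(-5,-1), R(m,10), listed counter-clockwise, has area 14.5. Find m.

-1

Write out the shoelace sum; only the two edges meeting at R involve m:
2·Area = [((-5)·10 − m·(-1)) + (m·(-2) − (-8)·10)] + -2
       = -1·m + 28 = 29
⇒ m = -1.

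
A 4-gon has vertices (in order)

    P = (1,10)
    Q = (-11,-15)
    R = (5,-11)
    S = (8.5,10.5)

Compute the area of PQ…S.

255.75

Apply the shoelace formula: 2A = Σ (x_i·y_{i+1} − x_{i+1}·y_i), indices taken mod 4.
P→Q: (1)(-15) − (-11)(10) = 95
Q→R: (-11)(-11) − (5)(-15) = 196
R→S: (5)(10.5) − (8.5)(-11) = 146
S→P: (8.5)(10) − (1)(10.5) = 74.5
Σ = 511.5
Area = |Σ|/2 = 255.75.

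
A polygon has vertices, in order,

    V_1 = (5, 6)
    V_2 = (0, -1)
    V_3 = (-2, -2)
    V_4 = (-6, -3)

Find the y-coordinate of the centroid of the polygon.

Apply Gauss's area formula. First the cross-terms c_i = x_i·y_{i+1} − x_{i+1}·y_i:
  -5, -2, -6, -21  ⇒  2A = -34, A = -17.
Then Σ (y_i + y_{i+1})·c_i = -52, so ȳ = -52 / (6·(-17)) = 26/51.

26/51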